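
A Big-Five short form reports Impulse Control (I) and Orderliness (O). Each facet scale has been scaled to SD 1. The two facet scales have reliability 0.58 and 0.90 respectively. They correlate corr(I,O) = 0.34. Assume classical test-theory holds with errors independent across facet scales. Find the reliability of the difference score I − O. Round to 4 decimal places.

Var(I−O) = 1 + 1 − 2·0.34 = 2 − 0.68 = 1.32.
Under uncorrelated errors the observed covariances equal the true-score covariances, so only the own-variance terms attenuate.
True-score variance = [0.58 + 0.90] − 0.68 = 1.48 − 0.68 = 0.8.
Reliability = 0.8 / 1.32 = 0.6061.

0.6061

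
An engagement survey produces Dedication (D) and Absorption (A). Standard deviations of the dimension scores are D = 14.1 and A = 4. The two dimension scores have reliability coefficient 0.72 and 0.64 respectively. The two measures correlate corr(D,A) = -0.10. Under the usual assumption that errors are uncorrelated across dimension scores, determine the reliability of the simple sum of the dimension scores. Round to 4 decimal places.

Var(D+A) = 14.1² + 4² + 2·[14.1·4·(-0.10)] = 214.81 − 11.28 = 203.53.
Because errors are independent across components, Cov(Tᵢ,Tⱼ) = Cov(Xᵢ,Xⱼ); the off-diagonal part of the true-score variance is the same as above.
True-score variance = [14.1²·0.72 + 4²·0.64] − 11.28 = 153.383 − 11.28 = 142.103.
Reliability = 142.103 / 203.53 = 0.6982.

0.6982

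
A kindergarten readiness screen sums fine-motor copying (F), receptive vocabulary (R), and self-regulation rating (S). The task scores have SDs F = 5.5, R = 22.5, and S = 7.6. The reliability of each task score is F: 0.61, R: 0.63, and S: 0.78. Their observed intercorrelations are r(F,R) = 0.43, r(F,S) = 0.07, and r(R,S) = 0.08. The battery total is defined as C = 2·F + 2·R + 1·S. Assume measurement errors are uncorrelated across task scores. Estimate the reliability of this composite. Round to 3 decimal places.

Var(C) = 2²·5.5² + 2²·22.5² + 7.6² + 2·[4·5.5·22.5·0.43 + 2·5.5·7.6·0.07 + 2·22.5·7.6·0.08] = 2203.76 + 492.124 = 2695.88.
Because errors are independent across components, Cov(Tᵢ,Tⱼ) = Cov(Xᵢ,Xⱼ); the off-diagonal part of the true-score variance is the same as above.
True-score variance = [2²·5.5²·0.61 + 2²·22.5²·0.63 + 7.6²·0.78] + 492.124 = 1394.61 + 492.124 = 1886.74.
Reliability = 1886.74 / 2695.88 = 0.700.

0.700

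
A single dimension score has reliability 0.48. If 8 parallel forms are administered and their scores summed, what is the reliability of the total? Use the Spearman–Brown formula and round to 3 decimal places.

ρ_k = kρ / (1 + (k−1)ρ) = 8·0.48 / (1 + 7·0.48) = 3.840 / 4.360 = 0.881.

0.881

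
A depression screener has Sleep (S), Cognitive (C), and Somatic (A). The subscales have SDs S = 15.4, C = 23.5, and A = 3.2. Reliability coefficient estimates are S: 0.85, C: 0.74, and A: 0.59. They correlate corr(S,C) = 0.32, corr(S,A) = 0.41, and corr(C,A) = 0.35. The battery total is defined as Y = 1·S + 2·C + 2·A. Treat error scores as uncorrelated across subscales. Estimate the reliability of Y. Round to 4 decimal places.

0.8067

Var(Y) = 15.4² + 2²·23.5² + 2²·3.2² + 2·[2·15.4·23.5·0.32 + 2·15.4·3.2·0.41 + 4·23.5·3.2·0.35] = 2487.12 + 754.611 = 3241.73.
Under uncorrelated errors the observed covariances equal the true-score covariances, so only the own-variance terms attenuate.
True-score variance = [15.4²·0.85 + 2²·23.5²·0.74 + 2²·3.2²·0.59] + 754.611 = 1860.41 + 754.611 = 2615.02.
Reliability = 2615.02 / 3241.73 = 0.8067.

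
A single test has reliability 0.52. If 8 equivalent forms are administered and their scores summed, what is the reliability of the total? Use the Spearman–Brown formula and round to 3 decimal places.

0.897

ρ_k = kρ / (1 + (k−1)ρ) = 8·0.52 / (1 + 7·0.52) = 4.160 / 4.640 = 0.897.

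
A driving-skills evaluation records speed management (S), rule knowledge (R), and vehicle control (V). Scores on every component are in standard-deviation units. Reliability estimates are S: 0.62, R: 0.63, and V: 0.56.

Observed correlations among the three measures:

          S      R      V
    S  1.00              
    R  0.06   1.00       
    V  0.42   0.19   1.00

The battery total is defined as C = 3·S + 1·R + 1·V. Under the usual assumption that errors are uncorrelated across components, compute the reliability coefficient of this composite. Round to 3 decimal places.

Var(C) = 3² + 1 + 1 + 2·[3·0.06 + 3·0.42 + 0.19] = 11 + 3.26 = 14.26.
With uncorrelated errors the cross-covariances are all true-score covariance, so they carry over unchanged; only the diagonal terms shrink to ρᵢσᵢ².
True-score variance = [3²·0.62 + 0.63 + 0.56] + 3.26 = 6.77 + 3.26 = 10.03.
Reliability = 10.03 / 14.26 = 0.703.

0.703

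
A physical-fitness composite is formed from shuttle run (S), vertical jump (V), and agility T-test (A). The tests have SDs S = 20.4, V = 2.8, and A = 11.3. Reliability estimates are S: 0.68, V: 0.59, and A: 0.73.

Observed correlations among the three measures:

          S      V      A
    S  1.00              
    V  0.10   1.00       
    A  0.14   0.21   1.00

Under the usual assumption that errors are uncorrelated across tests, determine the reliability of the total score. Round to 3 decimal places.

0.733

Var(S+V+A) = 20.4² + 2.8² + 11.3² + 2·[20.4·2.8·0.10 + 20.4·11.3·0.14 + 2.8·11.3·0.21] = 551.69 + 89.2584 = 640.948.
Because errors are independent across components, Cov(Tᵢ,Tⱼ) = Cov(Xᵢ,Xⱼ); the off-diagonal part of the true-score variance is the same as above.
True-score variance = [20.4²·0.68 + 2.8²·0.59 + 11.3²·0.73] + 89.2584 = 380.828 + 89.2584 = 470.087.
Reliability = 470.087 / 640.948 = 0.733.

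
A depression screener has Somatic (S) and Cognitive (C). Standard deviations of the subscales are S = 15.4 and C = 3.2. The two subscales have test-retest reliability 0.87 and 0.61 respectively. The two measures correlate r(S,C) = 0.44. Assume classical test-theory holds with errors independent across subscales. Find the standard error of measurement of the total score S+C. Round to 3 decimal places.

5.901

Var(total) = 247.4 + 43.3664 = 290.766.
True-score variance = 212.576 + 43.3664 = 255.942, so reliability = 0.8802.
Error variance = 290.766 − 255.942 = 34.8244; SEM = √34.8244 = 5.901.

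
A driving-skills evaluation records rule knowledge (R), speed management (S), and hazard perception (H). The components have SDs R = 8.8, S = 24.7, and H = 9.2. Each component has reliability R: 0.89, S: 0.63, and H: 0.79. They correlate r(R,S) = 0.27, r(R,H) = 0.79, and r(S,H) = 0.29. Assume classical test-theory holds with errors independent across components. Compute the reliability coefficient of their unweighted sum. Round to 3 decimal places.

0.781

Var(R+S+H) = 8.8² + 24.7² + 9.2² + 2·[8.8·24.7·0.27 + 8.8·9.2·0.79 + 24.7·9.2·0.29] = 772.17 + 377.09 = 1149.26.
Under uncorrelated errors the observed covariances equal the true-score covariances, so only the own-variance terms attenuate.
True-score variance = [8.8²·0.89 + 24.7²·0.63 + 9.2²·0.79] + 377.09 = 520.144 + 377.09 = 897.234.
Reliability = 897.234 / 1149.26 = 0.781.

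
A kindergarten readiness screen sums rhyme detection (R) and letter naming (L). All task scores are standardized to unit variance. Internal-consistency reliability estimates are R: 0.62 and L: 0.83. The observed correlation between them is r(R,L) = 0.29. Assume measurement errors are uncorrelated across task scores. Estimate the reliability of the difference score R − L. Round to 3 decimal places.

0.613

Var(R−L) = 1 + 1 − 2·0.29 = 2 − 0.58 = 1.42.
With uncorrelated errors the cross-covariances are all true-score covariance, so they carry over unchanged; only the diagonal terms shrink to ρᵢσᵢ².
True-score variance = [0.62 + 0.83] − 0.58 = 1.45 − 0.58 = 0.87.
Reliability = 0.87 / 1.42 = 0.613.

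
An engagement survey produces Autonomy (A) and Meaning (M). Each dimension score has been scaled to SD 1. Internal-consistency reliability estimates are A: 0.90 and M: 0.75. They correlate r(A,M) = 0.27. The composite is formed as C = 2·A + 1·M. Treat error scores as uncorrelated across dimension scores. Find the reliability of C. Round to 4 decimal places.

0.8931

Var(C) = 2² + 1 + 2·[2·0.27] = 5 + 1.08 = 6.08.
Because errors are independent across components, Cov(Tᵢ,Tⱼ) = Cov(Xᵢ,Xⱼ); the off-diagonal part of the true-score variance is the same as above.
True-score variance = [2²·0.90 + 0.75] + 1.08 = 4.35 + 1.08 = 5.43.
Reliability = 5.43 / 6.08 = 0.8931.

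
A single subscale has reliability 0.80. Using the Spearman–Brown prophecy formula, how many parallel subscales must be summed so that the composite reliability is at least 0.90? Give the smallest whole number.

3

k ≥ ρ*(1−ρ₁)/(ρ₁(1−ρ*)) = 0.90·0.20 / (0.80·0.10) = 2.250.
Smallest integer k = 3.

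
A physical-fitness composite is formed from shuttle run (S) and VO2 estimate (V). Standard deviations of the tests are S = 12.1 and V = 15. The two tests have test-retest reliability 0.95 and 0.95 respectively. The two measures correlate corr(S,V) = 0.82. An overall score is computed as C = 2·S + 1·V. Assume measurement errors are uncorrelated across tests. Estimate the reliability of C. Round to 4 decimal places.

Var(C) = 2²·12.1² + 15² + 2·[2·12.1·15·0.82] = 810.64 + 595.32 = 1405.96.
Under uncorrelated errors the observed covariances equal the true-score covariances, so only the own-variance terms attenuate.
True-score variance = [2²·12.1²·0.95 + 15²·0.95] + 595.32 = 770.108 + 595.32 = 1365.43.
Reliability = 1365.43 / 1405.96 = 0.9712.

0.9712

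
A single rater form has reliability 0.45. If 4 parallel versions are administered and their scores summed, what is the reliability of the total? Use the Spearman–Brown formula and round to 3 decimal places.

0.766

ρ_k = kρ / (1 + (k−1)ρ) = 4·0.45 / (1 + 3·0.45) = 1.800 / 2.350 = 0.766.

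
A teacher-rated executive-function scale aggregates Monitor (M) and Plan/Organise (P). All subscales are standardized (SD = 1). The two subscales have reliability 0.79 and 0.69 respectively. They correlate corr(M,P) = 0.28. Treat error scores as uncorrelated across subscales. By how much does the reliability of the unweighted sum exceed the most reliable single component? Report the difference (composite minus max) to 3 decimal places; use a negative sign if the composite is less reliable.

Var(sum) = 2 + 0.56 = 2.56; true-score variance = 1.48 + 0.56 = 2.04; composite reliability = 0.7969.
Max component reliability = 0.7900.
Difference = 0.7969 − 0.7900 = 0.007.

0.007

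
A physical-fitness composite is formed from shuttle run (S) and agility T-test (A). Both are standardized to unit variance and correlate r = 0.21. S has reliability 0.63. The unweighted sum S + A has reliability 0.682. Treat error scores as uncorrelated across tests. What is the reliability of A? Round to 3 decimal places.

Var(S+A) = 2 + 2·0.21 = 2.420.
True-score variance = ρ_S + ρ_A + 2·0.21, so 0.682 = (0.63 + ρ_A + 0.42) / 2.420.
ρ_A = 0.682·2.420 − 0.63 − 0.42 = 0.600.

0.600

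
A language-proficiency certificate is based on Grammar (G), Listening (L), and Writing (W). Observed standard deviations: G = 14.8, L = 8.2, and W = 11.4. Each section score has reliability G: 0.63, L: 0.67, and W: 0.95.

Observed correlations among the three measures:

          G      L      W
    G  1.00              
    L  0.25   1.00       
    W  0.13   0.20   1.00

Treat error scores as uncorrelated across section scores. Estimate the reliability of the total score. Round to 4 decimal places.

Var(G+L+W) = 14.8² + 8.2² + 11.4² + 2·[14.8·8.2·0.25 + 14.8·11.4·0.13 + 8.2·11.4·0.20] = 416.24 + 141.939 = 558.179.
Because errors are independent across components, Cov(Tᵢ,Tⱼ) = Cov(Xᵢ,Xⱼ); the off-diagonal part of the true-score variance is the same as above.
True-score variance = [14.8²·0.63 + 8.2²·0.67 + 11.4²·0.95] + 141.939 = 306.508 + 141.939 = 448.447.
Reliability = 448.447 / 558.179 = 0.8034.

0.8034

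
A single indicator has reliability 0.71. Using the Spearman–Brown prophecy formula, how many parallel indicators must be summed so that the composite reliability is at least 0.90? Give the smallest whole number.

k ≥ ρ*(1−ρ₁)/(ρ₁(1−ρ*)) = 0.90·0.29 / (0.71·0.10) = 3.676.
Smallest integer k = 4.

4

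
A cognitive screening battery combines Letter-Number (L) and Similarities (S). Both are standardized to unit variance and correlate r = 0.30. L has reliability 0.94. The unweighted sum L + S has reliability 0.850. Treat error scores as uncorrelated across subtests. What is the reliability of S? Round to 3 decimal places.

Var(L+S) = 2 + 2·0.30 = 2.600.
True-score variance = ρ_L + ρ_S + 2·0.30, so 0.850 = (0.94 + ρ_S + 0.60) / 2.600.
ρ_S = 0.850·2.600 − 0.94 − 0.60 = 0.670.

0.670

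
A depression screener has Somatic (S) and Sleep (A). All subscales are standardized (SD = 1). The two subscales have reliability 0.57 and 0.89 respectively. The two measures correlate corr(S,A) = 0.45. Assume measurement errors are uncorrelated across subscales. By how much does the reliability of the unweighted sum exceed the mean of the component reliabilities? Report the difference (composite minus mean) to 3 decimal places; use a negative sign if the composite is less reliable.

0.084

Var(sum) = 2 + 0.9 = 2.9; true-score variance = 1.46 + 0.9 = 2.36; composite reliability = 0.8138.
Mean component reliability = 0.7300.
Difference = 0.8138 − 0.7300 = 0.084.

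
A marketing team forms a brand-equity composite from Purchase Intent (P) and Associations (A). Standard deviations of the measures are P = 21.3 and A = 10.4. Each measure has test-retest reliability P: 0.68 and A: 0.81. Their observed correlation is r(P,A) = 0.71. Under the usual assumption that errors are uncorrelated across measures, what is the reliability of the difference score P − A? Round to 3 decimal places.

0.330

Var(P−A) = 21.3² + 10.4² − 2·21.3·10.4·0.71 = 561.85 − 314.558 = 247.292.
Under uncorrelated errors the observed covariances equal the true-score covariances, so only the own-variance terms attenuate.
True-score variance = [21.3²·0.68 + 10.4²·0.81] − 314.558 = 396.119 − 314.558 = 81.5604.
Reliability = 81.5604 / 247.292 = 0.330.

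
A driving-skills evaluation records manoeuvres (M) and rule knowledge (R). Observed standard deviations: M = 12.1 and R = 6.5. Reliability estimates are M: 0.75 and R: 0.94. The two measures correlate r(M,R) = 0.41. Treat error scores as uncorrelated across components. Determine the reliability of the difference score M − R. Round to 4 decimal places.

0.6848

Var(M−R) = 12.1² + 6.5² − 2·12.1·6.5·0.41 = 188.66 − 64.493 = 124.167.
With uncorrelated errors the cross-covariances are all true-score covariance, so they carry over unchanged; only the diagonal terms shrink to ρᵢσᵢ².
True-score variance = [12.1²·0.75 + 6.5²·0.94] − 64.493 = 149.523 − 64.493 = 85.0295.
Reliability = 85.0295 / 124.167 = 0.6848.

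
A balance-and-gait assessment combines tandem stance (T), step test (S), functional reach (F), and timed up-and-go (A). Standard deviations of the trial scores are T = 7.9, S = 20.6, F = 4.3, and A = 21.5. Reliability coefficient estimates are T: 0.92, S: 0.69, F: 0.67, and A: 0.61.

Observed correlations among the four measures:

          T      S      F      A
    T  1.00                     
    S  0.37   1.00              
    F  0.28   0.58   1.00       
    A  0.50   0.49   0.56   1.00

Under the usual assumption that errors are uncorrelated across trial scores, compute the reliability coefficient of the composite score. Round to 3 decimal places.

Var(T+S+F+A) = 7.9² + 20.6² + 4.3² + 21.5² + 2·[7.9·20.6·0.37 + 7.9·4.3·0.28 + 7.9·21.5·0.50 + 20.6·4.3·0.58 + 20.6·21.5·0.49 + 4.3·21.5·0.56] = 967.51 + 949.64 = 1917.15.
With uncorrelated errors the cross-covariances are all true-score covariance, so they carry over unchanged; only the diagonal terms shrink to ρᵢσᵢ².
True-score variance = [7.9²·0.92 + 20.6²·0.69 + 4.3²·0.67 + 21.5²·0.61] + 949.64 = 644.586 + 949.64 = 1594.23.
Reliability = 1594.23 / 1917.15 = 0.832.

0.832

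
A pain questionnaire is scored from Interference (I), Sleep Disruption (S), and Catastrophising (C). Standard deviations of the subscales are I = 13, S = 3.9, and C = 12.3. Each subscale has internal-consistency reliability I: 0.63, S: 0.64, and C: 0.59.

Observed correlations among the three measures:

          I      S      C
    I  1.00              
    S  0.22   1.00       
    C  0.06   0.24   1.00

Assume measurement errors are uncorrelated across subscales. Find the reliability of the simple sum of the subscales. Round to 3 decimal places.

Var(I+S+C) = 13² + 3.9² + 12.3² + 2·[13·3.9·0.22 + 13·12.3·0.06 + 3.9·12.3·0.24] = 335.5 + 64.5216 = 400.022.
With uncorrelated errors the cross-covariances are all true-score covariance, so they carry over unchanged; only the diagonal terms shrink to ρᵢσᵢ².
True-score variance = [13²·0.63 + 3.9²·0.64 + 12.3²·0.59] + 64.5216 = 205.466 + 64.5216 = 269.987.
Reliability = 269.987 / 400.022 = 0.675.

0.675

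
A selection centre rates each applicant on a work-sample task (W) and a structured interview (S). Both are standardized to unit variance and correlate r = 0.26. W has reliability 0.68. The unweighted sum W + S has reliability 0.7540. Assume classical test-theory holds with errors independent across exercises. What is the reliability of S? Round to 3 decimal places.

Var(W+S) = 2 + 2·0.26 = 2.520.
True-score variance = ρ_W + ρ_S + 2·0.26, so 0.7540 = (0.68 + ρ_S + 0.52) / 2.520.
ρ_S = 0.7540·2.520 − 0.68 − 0.52 = 0.700.

0.700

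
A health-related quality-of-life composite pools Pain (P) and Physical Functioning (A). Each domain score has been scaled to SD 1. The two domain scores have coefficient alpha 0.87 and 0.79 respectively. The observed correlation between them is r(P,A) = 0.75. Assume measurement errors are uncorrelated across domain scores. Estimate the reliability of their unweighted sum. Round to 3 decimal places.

0.903

Var(P+A) = 2 + 2·[0.75] = 2 + 1.5 = 3.5.
Because errors are independent across components, Cov(Tᵢ,Tⱼ) = Cov(Xᵢ,Xⱼ); the off-diagonal part of the true-score variance is the same as above.
True-score variance = [0.87 + 0.79] + 1.5 = 1.66 + 1.5 = 3.16.
Reliability = 3.16 / 3.5 = 0.903.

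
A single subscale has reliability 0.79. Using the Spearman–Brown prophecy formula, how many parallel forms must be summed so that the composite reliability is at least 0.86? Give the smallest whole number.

k ≥ ρ*(1−ρ₁)/(ρ₁(1−ρ*)) = 0.86·0.21 / (0.79·0.14) = 1.633.
Smallest integer k = 2.

2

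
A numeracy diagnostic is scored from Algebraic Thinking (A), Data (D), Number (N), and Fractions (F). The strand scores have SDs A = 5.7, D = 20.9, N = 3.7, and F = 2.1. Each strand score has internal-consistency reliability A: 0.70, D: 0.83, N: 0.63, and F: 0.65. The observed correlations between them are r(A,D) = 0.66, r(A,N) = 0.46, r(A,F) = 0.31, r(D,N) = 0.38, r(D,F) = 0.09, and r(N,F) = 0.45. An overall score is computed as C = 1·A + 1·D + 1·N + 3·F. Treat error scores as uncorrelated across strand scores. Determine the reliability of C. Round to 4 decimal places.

0.8752

Var(C) = 5.7² + 20.9² + 3.7² + 3²·2.1² + 2·[5.7·20.9·0.66 + 5.7·3.7·0.46 + 3·5.7·2.1·0.31 + 20.9·3.7·0.38 + 3·20.9·2.1·0.09 + 3·3.7·2.1·0.45] = 522.68 + 302.369 = 825.049.
With uncorrelated errors the cross-covariances are all true-score covariance, so they carry over unchanged; only the diagonal terms shrink to ρᵢσᵢ².
True-score variance = [5.7²·0.70 + 20.9²·0.83 + 3.7²·0.63 + 3²·2.1²·0.65] + 302.369 = 419.718 + 302.369 = 722.087.
Reliability = 722.087 / 825.049 = 0.8752.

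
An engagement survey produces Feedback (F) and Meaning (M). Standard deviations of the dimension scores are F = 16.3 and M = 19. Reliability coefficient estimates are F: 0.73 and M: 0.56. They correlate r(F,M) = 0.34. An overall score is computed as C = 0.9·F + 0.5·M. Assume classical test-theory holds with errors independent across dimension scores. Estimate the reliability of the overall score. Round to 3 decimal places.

0.756

Var(C) = 0.9²·16.3² + 0.5²·19² + 2·[0.45·16.3·19·0.34] = 305.459 + 94.7682 = 400.227.
Because errors are independent across components, Cov(Tᵢ,Tⱼ) = Cov(Xᵢ,Xⱼ); the off-diagonal part of the true-score variance is the same as above.
True-score variance = [0.9²·16.3²·0.73 + 0.5²·19²·0.56] + 94.7682 = 207.642 + 94.7682 = 302.411.
Reliability = 302.411 / 400.227 = 0.756.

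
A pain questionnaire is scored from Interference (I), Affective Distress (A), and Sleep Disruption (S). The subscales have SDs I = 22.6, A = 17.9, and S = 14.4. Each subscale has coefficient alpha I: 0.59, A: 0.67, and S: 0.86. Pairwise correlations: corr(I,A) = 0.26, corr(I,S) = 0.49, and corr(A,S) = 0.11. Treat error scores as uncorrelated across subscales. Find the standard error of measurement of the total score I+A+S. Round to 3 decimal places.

18.552

Var(total) = 1038.53 + 585.999 = 1624.53.
True-score variance = 694.353 + 585.999 = 1280.35, so reliability = 0.7881.
Error variance = 1624.53 − 1280.35 = 344.177; SEM = √344.177 = 18.552.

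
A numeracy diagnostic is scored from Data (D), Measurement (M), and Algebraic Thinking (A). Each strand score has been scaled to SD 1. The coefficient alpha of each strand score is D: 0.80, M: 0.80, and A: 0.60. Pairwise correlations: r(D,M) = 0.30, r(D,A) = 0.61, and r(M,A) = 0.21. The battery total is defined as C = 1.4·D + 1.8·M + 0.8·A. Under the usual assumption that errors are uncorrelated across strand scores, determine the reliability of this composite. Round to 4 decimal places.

Var(C) = 1.4² + 1.8² + 0.8² + 2·[2.52·0.30 + 1.12·0.61 + 1.44·0.21] = 5.84 + 3.4832 = 9.3232.
Under uncorrelated errors the observed covariances equal the true-score covariances, so only the own-variance terms attenuate.
True-score variance = [1.4²·0.80 + 1.8²·0.80 + 0.8²·0.60] + 3.4832 = 4.544 + 3.4832 = 8.0272.
Reliability = 8.0272 / 9.3232 = 0.8610.

0.8610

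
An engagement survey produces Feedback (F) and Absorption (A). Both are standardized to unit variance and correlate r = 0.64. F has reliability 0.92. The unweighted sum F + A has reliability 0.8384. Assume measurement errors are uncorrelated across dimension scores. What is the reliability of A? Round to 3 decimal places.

0.550

Var(F+A) = 2 + 2·0.64 = 3.280.
True-score variance = ρ_F + ρ_A + 2·0.64, so 0.8384 = (0.92 + ρ_A + 1.28) / 3.280.
ρ_A = 0.8384·3.280 − 0.92 − 1.28 = 0.550.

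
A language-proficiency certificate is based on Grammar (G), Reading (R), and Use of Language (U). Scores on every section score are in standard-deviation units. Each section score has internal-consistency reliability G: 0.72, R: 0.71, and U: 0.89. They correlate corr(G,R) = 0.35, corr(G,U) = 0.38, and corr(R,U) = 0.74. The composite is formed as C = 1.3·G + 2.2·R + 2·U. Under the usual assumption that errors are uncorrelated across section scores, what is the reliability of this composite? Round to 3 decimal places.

Var(C) = 1.3² + 2.2² + 2² + 2·[2.86·0.35 + 2.6·0.38 + 4.4·0.74] = 10.53 + 10.49 = 21.02.
Because errors are independent across components, Cov(Tᵢ,Tⱼ) = Cov(Xᵢ,Xⱼ); the off-diagonal part of the true-score variance is the same as above.
True-score variance = [1.3²·0.72 + 2.2²·0.71 + 2²·0.89] + 10.49 = 8.2132 + 10.49 = 18.7032.
Reliability = 18.7032 / 21.02 = 0.890.

0.890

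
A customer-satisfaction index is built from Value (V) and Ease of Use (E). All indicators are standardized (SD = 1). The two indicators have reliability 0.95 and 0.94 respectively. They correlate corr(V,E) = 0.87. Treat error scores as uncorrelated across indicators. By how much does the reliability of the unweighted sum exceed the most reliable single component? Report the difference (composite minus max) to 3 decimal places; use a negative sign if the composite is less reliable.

0.021

Var(sum) = 2 + 1.74 = 3.74; true-score variance = 1.89 + 1.74 = 3.63; composite reliability = 0.9706.
Max component reliability = 0.9500.
Difference = 0.9706 − 0.9500 = 0.021.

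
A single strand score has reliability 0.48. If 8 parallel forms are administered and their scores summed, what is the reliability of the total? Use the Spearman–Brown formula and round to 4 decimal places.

ρ_k = kρ / (1 + (k−1)ρ) = 8·0.48 / (1 + 7·0.48) = 3.840 / 4.360 = 0.8807.

0.8807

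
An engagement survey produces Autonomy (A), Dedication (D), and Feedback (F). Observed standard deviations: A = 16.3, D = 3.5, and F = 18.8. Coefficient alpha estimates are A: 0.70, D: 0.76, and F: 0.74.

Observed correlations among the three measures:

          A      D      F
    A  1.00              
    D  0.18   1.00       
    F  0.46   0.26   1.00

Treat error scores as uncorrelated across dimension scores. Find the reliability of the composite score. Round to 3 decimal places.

0.820

Var(A+D+F) = 16.3² + 3.5² + 18.8² + 2·[16.3·3.5·0.18 + 16.3·18.8·0.46 + 3.5·18.8·0.26] = 631.38 + 336.679 = 968.059.
Under uncorrelated errors the observed covariances equal the true-score covariances, so only the own-variance terms attenuate.
True-score variance = [16.3²·0.70 + 3.5²·0.76 + 18.8²·0.74] + 336.679 = 456.839 + 336.679 = 793.517.
Reliability = 793.517 / 968.059 = 0.820.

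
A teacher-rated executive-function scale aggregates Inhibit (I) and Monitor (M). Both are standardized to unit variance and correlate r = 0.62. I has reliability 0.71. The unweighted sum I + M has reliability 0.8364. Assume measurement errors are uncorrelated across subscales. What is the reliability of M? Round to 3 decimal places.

Var(I+M) = 2 + 2·0.62 = 3.240.
True-score variance = ρ_I + ρ_M + 2·0.62, so 0.8364 = (0.71 + ρ_M + 1.24) / 3.240.
ρ_M = 0.8364·3.240 − 0.71 − 1.24 = 0.760.

0.760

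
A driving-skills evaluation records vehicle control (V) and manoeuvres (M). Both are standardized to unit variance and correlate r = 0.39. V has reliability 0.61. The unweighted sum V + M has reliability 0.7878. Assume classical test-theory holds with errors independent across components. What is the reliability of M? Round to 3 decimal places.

Var(V+M) = 2 + 2·0.39 = 2.780.
True-score variance = ρ_V + ρ_M + 2·0.39, so 0.7878 = (0.61 + ρ_M + 0.78) / 2.780.
ρ_M = 0.7878·2.780 − 0.61 − 0.78 = 0.800.

0.800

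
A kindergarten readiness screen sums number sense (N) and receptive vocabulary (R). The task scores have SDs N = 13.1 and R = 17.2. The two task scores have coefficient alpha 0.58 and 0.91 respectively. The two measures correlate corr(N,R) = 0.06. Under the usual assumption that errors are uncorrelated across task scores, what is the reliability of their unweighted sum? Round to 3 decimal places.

0.800

Var(N+R) = 13.1² + 17.2² + 2·[13.1·17.2·0.06] = 467.45 + 27.0384 = 494.488.
Because errors are independent across components, Cov(Tᵢ,Tⱼ) = Cov(Xᵢ,Xⱼ); the off-diagonal part of the true-score variance is the same as above.
True-score variance = [13.1²·0.58 + 17.2²·0.91] + 27.0384 = 368.748 + 27.0384 = 395.787.
Reliability = 395.787 / 494.488 = 0.800.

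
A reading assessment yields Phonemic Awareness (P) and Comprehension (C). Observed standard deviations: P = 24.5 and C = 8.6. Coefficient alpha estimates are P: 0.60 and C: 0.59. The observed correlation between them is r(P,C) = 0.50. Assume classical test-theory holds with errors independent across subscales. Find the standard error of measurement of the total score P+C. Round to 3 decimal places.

Var(total) = 674.21 + 210.7 = 884.91.
True-score variance = 403.786 + 210.7 = 614.486, so reliability = 0.6944.
Error variance = 884.91 − 614.486 = 270.424; SEM = √270.424 = 16.445.

16.445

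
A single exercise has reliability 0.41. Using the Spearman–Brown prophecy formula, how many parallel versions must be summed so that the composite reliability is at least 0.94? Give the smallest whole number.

23

k ≥ ρ*(1−ρ₁)/(ρ₁(1−ρ*)) = 0.94·0.59 / (0.41·0.06) = 22.545.
Smallest integer k = 23.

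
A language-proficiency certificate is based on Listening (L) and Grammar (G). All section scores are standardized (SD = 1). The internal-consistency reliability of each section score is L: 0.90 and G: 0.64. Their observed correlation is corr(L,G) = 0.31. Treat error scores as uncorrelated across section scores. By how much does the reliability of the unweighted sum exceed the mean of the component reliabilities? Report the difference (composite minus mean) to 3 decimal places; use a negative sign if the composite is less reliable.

Var(sum) = 2 + 0.62 = 2.62; true-score variance = 1.54 + 0.62 = 2.16; composite reliability = 0.8244.
Mean component reliability = 0.7700.
Difference = 0.8244 − 0.7700 = 0.054.

0.054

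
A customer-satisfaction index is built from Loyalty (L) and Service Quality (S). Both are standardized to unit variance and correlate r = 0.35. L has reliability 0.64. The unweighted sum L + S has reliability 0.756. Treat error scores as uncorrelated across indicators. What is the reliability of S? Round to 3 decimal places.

0.701

Var(L+S) = 2 + 2·0.35 = 2.700.
True-score variance = ρ_L + ρ_S + 2·0.35, so 0.756 = (0.64 + ρ_S + 0.70) / 2.700.
ρ_S = 0.756·2.700 − 0.64 − 0.70 = 0.701.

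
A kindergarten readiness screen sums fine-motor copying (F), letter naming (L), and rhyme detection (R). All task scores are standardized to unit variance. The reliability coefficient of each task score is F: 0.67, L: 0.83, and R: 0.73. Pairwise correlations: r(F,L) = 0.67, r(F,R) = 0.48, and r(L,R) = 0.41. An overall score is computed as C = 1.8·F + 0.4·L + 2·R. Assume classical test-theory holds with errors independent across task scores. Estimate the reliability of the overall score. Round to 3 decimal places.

Var(C) = 1.8² + 0.4² + 2² + 2·[0.72·0.67 + 3.6·0.48 + 0.8·0.41] = 7.4 + 5.0768 = 12.4768.
Under uncorrelated errors the observed covariances equal the true-score covariances, so only the own-variance terms attenuate.
True-score variance = [1.8²·0.67 + 0.4²·0.83 + 2²·0.73] + 5.0768 = 5.2236 + 5.0768 = 10.3004.
Reliability = 10.3004 / 12.4768 = 0.826.

0.826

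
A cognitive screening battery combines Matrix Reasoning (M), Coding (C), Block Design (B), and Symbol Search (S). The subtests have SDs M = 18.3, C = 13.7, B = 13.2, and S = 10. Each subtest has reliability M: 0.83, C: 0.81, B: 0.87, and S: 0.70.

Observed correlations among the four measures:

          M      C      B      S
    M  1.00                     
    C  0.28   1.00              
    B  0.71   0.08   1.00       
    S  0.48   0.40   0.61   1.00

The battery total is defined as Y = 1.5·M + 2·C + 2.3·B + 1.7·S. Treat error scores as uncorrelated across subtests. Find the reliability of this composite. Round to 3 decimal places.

Var(Y) = 1.5²·18.3² + 2²·13.7² + 2.3²·13.2² + 1.7²·10² + 2·[3·18.3·13.7·0.28 + 3.45·18.3·13.2·0.71 + 2.55·18.3·10·0.48 + 4.6·13.7·13.2·0.08 + 3.4·13.7·10·0.40 + 3.91·13.2·10·0.61] = 2714.99 + 3187.98 = 5902.98.
Under uncorrelated errors the observed covariances equal the true-score covariances, so only the own-variance terms attenuate.
True-score variance = [1.5²·18.3²·0.83 + 2²·13.7²·0.81 + 2.3²·13.2²·0.87 + 1.7²·10²·0.70] + 3187.98 = 2237.73 + 3187.98 = 5425.71.
Reliability = 5425.71 / 5902.98 = 0.919.

0.919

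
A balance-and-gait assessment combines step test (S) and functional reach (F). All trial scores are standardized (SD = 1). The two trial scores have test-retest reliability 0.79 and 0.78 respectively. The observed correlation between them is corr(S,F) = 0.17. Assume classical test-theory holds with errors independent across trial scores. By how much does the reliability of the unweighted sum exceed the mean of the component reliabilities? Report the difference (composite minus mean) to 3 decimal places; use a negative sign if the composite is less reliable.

Var(sum) = 2 + 0.34 = 2.34; true-score variance = 1.57 + 0.34 = 1.91; composite reliability = 0.8162.
Mean component reliability = 0.7850.
Difference = 0.8162 − 0.7850 = 0.031.

0.031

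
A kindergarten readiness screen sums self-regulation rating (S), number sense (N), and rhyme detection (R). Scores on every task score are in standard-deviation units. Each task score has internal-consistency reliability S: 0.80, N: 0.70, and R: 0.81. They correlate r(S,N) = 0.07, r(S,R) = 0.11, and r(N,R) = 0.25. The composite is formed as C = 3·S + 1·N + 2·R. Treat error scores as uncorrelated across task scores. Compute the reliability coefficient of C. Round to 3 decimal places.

0.829

Var(C) = 3² + 1 + 2² + 2·[3·0.07 + 6·0.11 + 2·0.25] = 14 + 2.74 = 16.74.
Under uncorrelated errors the observed covariances equal the true-score covariances, so only the own-variance terms attenuate.
True-score variance = [3²·0.80 + 0.70 + 2²·0.81] + 2.74 = 11.14 + 2.74 = 13.88.
Reliability = 13.88 / 16.74 = 0.829.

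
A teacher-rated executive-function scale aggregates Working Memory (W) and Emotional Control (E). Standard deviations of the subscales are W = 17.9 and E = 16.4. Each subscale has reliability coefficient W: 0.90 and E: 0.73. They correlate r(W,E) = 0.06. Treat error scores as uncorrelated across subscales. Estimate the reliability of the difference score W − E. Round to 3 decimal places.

Var(W−E) = 17.9² + 16.4² − 2·17.9·16.4·0.06 = 589.37 − 35.2272 = 554.143.
Under uncorrelated errors the observed covariances equal the true-score covariances, so only the own-variance terms attenuate.
True-score variance = [17.9²·0.90 + 16.4²·0.73] − 35.2272 = 484.71 − 35.2272 = 449.483.
Reliability = 449.483 / 554.143 = 0.811.

0.811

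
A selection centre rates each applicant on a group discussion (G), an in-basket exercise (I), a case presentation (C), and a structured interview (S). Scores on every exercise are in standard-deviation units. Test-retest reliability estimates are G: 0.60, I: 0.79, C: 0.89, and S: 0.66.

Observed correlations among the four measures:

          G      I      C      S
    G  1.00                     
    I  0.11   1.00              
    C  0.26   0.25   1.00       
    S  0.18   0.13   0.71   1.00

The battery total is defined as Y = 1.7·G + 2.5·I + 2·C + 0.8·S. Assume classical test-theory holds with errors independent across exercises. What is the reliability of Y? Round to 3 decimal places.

0.860

Var(Y) = 1.7² + 2.5² + 2² + 0.8² + 2·[4.25·0.11 + 3.4·0.26 + 1.36·0.18 + 5·0.25 + 2·0.13 + 1.6·0.71] = 13.78 + 8.4846 = 22.2646.
With uncorrelated errors the cross-covariances are all true-score covariance, so they carry over unchanged; only the diagonal terms shrink to ρᵢσᵢ².
True-score variance = [1.7²·0.60 + 2.5²·0.79 + 2²·0.89 + 0.8²·0.66] + 8.4846 = 10.6539 + 8.4846 = 19.1385.
Reliability = 19.1385 / 22.2646 = 0.860.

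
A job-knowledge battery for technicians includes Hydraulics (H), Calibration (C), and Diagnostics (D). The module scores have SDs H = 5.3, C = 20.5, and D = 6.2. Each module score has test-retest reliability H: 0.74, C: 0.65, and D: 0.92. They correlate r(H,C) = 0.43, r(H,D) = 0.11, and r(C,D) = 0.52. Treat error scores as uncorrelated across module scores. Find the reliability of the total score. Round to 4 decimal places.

0.7812

Var(H+C+D) = 5.3² + 20.5² + 6.2² + 2·[5.3·20.5·0.43 + 5.3·6.2·0.11 + 20.5·6.2·0.52] = 486.78 + 232.852 = 719.632.
With uncorrelated errors the cross-covariances are all true-score covariance, so they carry over unchanged; only the diagonal terms shrink to ρᵢσᵢ².
True-score variance = [5.3²·0.74 + 20.5²·0.65 + 6.2²·0.92] + 232.852 = 329.314 + 232.852 = 562.166.
Reliability = 562.166 / 719.632 = 0.7812.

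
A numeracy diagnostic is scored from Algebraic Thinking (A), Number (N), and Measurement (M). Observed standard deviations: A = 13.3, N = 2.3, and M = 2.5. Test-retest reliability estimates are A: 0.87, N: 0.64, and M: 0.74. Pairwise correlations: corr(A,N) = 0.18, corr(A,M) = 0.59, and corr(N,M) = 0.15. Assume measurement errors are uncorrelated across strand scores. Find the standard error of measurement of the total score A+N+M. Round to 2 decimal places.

Var(total) = 188.43 + 51.9724 = 240.402.
True-score variance = 161.905 + 51.9724 = 213.877, so reliability = 0.8897.
Error variance = 240.402 − 213.877 = 26.5251; SEM = √26.5251 = 5.15.

5.15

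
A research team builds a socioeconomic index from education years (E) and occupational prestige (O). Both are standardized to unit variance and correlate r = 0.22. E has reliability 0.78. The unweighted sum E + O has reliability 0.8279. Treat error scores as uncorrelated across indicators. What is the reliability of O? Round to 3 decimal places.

0.800

Var(E+O) = 2 + 2·0.22 = 2.440.
True-score variance = ρ_E + ρ_O + 2·0.22, so 0.8279 = (0.78 + ρ_O + 0.44) / 2.440.
ρ_O = 0.8279·2.440 − 0.78 − 0.44 = 0.800.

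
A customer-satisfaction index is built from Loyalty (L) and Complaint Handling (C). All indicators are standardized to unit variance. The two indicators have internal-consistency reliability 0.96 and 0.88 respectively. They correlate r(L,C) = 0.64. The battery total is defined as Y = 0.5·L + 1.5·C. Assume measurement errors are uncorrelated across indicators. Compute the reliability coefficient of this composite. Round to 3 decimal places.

0.919

Var(Y) = 0.5² + 1.5² + 2·[0.75·0.64] = 2.5 + 0.96 = 3.46.
Under uncorrelated errors the observed covariances equal the true-score covariances, so only the own-variance terms attenuate.
True-score variance = [0.5²·0.96 + 1.5²·0.88] + 0.96 = 2.22 + 0.96 = 3.18.
Reliability = 3.18 / 3.46 = 0.919.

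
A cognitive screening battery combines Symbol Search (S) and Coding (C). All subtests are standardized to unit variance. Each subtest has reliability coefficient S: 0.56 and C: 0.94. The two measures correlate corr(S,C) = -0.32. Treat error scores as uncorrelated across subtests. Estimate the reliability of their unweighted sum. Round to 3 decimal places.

Var(S+C) = 2 + 2·[(-0.32)] = 2 − 0.64 = 1.36.
Because errors are independent across components, Cov(Tᵢ,Tⱼ) = Cov(Xᵢ,Xⱼ); the off-diagonal part of the true-score variance is the same as above.
True-score variance = [0.56 + 0.94] − 0.64 = 1.5 − 0.64 = 0.86.
Reliability = 0.86 / 1.36 = 0.632.

0.632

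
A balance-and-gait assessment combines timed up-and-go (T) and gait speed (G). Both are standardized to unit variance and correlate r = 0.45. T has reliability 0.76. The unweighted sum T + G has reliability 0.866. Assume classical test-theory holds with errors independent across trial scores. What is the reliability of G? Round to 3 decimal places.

0.851

Var(T+G) = 2 + 2·0.45 = 2.900.
True-score variance = ρ_T + ρ_G + 2·0.45, so 0.866 = (0.76 + ρ_G + 0.90) / 2.900.
ρ_G = 0.866·2.900 − 0.76 − 0.90 = 0.851.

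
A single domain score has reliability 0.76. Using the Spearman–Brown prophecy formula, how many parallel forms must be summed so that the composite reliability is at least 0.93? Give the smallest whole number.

5

k ≥ ρ*(1−ρ₁)/(ρ₁(1−ρ*)) = 0.93·0.24 / (0.76·0.07) = 4.195.
Smallest integer k = 5.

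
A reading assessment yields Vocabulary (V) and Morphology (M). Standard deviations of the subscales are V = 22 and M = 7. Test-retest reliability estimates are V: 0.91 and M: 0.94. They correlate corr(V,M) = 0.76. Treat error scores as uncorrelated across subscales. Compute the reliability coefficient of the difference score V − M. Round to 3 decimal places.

Var(V−M) = 22² + 7² − 2·22·7·0.76 = 533 − 234.08 = 298.92.
Because errors are independent across components, Cov(Tᵢ,Tⱼ) = Cov(Xᵢ,Xⱼ); the off-diagonal part of the true-score variance is the same as above.
True-score variance = [22²·0.91 + 7²·0.94] − 234.08 = 486.5 − 234.08 = 252.42.
Reliability = 252.42 / 298.92 = 0.844.

0.844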